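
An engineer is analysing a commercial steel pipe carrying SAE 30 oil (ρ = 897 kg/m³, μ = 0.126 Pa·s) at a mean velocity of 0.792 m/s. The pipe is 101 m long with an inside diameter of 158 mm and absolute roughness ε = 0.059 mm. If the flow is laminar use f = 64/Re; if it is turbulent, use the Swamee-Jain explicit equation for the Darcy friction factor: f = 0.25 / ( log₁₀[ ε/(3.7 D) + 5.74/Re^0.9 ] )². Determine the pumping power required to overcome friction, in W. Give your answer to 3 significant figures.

P ≈ 201 W

Reynolds number Re = ρVD/μ = 897 · 0.792 · 0.158 / 0.126 = 890.8.
Re < 2300 → laminar flow, so f = 64/Re = 64/890.8 = 0.07184 (the turbulent correlation is not needed).
Darcy-Weisbach: ΔP = f(L/D)(ρV²/2) = 0.07184·(101/0.158)·(897·0.792²/2) = 0.07184·639.2·281.3 = 1.292e+04 Pa.
Q = V·A = 0.792·0.01961 = 0.01553 m³/s.
Pumping power P = QΔP = 0.01553·1.292e+04 = 200.6 W = 201 W.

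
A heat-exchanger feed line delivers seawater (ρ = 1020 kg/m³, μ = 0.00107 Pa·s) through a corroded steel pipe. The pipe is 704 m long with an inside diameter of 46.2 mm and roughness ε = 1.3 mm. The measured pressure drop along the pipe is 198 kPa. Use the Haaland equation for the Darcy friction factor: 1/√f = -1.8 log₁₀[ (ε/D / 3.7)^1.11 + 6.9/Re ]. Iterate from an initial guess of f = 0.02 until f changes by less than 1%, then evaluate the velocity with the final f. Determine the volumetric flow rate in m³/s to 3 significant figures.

Q ≈ 0.00112 m³/s

Rearranging Darcy-Weisbach: V = √(2·ΔP·D/(f·L·ρ)). With ε/D = 0.0013/0.0462 = 0.0281, iterate starting from f = 0.02:
  f = 0.02 → V = √(2·1.98e+05·0.0462/(0.02·704·1020)) = 1.129 m/s; Re = ρVD/μ = 4.971e+04; f → 0.05643
  f = 0.05643 → V = 0.6719 m/s; Re = 2.959e+04; f → 0.05686
Converged (Δf/f < 1%). With the final f = 0.05686: V = √(2·1.98e+05·0.0462/(0.05686·704·1020)) = 0.6694 m/s.
Q = V·A = 0.6694·(π/4·0.0462²) = 0.001122 m³/s = 0.00112 m³/s.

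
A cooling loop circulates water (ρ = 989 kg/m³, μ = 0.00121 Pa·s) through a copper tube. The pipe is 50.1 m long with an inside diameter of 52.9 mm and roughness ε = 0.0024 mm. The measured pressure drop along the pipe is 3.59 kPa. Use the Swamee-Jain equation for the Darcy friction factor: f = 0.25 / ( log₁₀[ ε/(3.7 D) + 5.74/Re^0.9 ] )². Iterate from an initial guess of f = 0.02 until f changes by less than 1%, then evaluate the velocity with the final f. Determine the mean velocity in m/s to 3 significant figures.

V ≈ 0.556 m/s

Rearranging Darcy-Weisbach: V = √(2·ΔP·D/(f·L·ρ)). With ε/D = 2.4e-06/0.0529 = 4.54e-05, iterate starting from f = 0.02:
  f = 0.02 → V = √(2·3590·0.0529/(0.02·50.1·989)) = 0.6191 m/s; Re = ρVD/μ = 2.677e+04; f → 0.02416
  f = 0.02416 → V = 0.5633 m/s; Re = 2.436e+04; f → 0.02471
  f = 0.02471 → V = 0.557 m/s; Re = 2.408e+04; f → 0.02478
Converged (Δf/f < 1%). With the final f = 0.02478: V = √(2·3590·0.0529/(0.02478·50.1·989)) = 0.5562 m/s.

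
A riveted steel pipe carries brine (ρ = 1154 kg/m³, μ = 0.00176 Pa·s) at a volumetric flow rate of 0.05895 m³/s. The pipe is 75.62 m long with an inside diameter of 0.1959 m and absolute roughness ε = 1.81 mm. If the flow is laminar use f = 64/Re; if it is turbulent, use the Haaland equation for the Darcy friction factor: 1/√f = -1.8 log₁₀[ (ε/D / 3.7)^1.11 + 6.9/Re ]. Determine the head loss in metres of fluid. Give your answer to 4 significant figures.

h_f ≈ 2.801 m

Cross-sectional area A = πD²/4 = π(0.1959)²/4 = 0.03014 m²; mean velocity V = Q/A = 0.05895/0.03014 = 1.956 m/s.
Reynolds number Re = ρVD/μ = 1154 · 1.956 · 0.1959 / 0.00176 = 2.512e+05.
Re > 4000 → turbulent. Relative roughness ε/D = 0.00181/0.1959 = 0.00924. Haaland: 1/√f = -1.8 log₁₀[(0.00924/3.7)^1.11 + 6.9/2.512e+05] = -1.8 log₁₀[0.00129 + 2.75e-05] = 5.183, so f = 0.03722.
Darcy-Weisbach: ΔP = f(L/D)(ρV²/2) = 0.03722·(75.62/0.1959)·(1154·1.956²/2) = 0.03722·386·2207 = 3.171e+04 Pa.
Head loss h_f = ΔP/(ρg) = 3.171e+04/(1154·9.81) = 2.801 m.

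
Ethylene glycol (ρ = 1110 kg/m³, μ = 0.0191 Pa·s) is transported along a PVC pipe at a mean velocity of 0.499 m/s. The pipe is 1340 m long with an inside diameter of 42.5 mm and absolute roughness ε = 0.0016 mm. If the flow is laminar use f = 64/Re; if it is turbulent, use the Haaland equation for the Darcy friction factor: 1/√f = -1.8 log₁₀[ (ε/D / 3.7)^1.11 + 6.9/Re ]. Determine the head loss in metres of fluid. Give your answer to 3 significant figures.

Reynolds number Re = ρVD/μ = 1110 · 0.499 · 0.0425 / 0.0191 = 1232.
Re < 2300 → laminar flow, so f = 64/Re = 64/1232 = 0.05193 (the turbulent correlation is not needed).
Darcy-Weisbach: ΔP = f(L/D)(ρV²/2) = 0.05193·(1340/0.0425)·(1110·0.499²/2) = 0.05193·3.153e+04·138.2 = 2.263e+05 Pa.
Head loss h_f = ΔP/(ρg) = 2.263e+05/(1110·9.81) = 20.8 m.

h_f ≈ 20.8 m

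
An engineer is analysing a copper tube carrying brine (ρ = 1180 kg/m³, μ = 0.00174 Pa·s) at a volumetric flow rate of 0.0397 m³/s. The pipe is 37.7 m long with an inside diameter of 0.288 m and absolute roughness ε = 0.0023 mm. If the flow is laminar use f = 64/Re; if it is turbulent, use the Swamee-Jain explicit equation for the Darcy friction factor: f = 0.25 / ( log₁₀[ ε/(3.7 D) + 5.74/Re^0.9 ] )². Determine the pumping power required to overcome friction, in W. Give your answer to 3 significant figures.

Cross-sectional area A = πD²/4 = π(0.288)²/4 = 0.06514 m²; mean velocity V = Q/A = 0.0397/0.06514 = 0.6094 m/s.
Reynolds number Re = ρVD/μ = 1180 · 0.6094 · 0.288 / 0.00174 = 1.19e+05.
Re > 4000 → turbulent. Relative roughness ε/D = 2.3e-06/0.288 = 7.99e-06. Swamee-Jain: f = 0.25/(log₁₀[7.99e-06/3.7 + 5.74/1.19e+05^0.9])² = 0.25/(log₁₀[2.16e-06 + 0.000155])² = 0.25/(-3.803)² = 0.01728.
Darcy-Weisbach: ΔP = f(L/D)(ρV²/2) = 0.01728·(37.7/0.288)·(1180·0.6094²/2) = 0.01728·130.9·219.1 = 495.8 Pa.
Pumping power P = QΔP = 0.0397·495.8 = 19.68 W = 19.7 W.

P ≈ 19.7 W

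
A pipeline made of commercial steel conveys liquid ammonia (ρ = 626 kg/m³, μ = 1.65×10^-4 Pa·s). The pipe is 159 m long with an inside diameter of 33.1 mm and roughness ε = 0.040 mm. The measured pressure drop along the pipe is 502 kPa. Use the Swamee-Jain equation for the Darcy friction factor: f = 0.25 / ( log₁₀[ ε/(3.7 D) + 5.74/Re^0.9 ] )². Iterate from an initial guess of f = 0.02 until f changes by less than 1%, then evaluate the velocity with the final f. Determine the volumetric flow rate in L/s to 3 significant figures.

Rearranging Darcy-Weisbach: V = √(2·ΔP·D/(f·L·ρ)). With ε/D = 4e-05/0.0331 = 0.00121, iterate starting from f = 0.02:
  f = 0.02 → V = √(2·5.02e+05·0.0331/(0.02·159·626)) = 4.086 m/s; Re = ρVD/μ = 5.131e+05; f → 0.0212
  f = 0.0212 → V = 3.968 m/s; Re = 4.983e+05; f → 0.02122
Converged (Δf/f < 1%). With the final f = 0.02122: V = √(2·5.02e+05·0.0331/(0.02122·159·626)) = 3.967 m/s.
Q = V·A = 3.967·(π/4·0.0331²) = 0.003413 m³/s = 3.41 L/s.

Q ≈ 3.41 L/s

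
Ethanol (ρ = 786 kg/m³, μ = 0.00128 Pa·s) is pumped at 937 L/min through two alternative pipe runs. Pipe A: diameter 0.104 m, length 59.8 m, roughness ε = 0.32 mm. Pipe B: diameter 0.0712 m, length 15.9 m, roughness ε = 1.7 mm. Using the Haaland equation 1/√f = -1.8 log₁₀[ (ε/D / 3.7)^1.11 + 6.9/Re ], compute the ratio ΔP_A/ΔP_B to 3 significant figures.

ΔP_A/ΔP_B ≈ 0.296

Pipe A: V = Q/A = 0.01562/0.008495 = 1.838 m/s; Re = 1.174e+05; ε/D = 0.00308; Haaland → f = 0.02739; ΔP_A = f(L/D)(ρV²/2) = 2.092e+04 Pa.
Pipe B: V = Q/A = 0.01562/0.003982 = 3.922 m/s; Re = 1.715e+05; ε/D = 0.0239; Haaland → f = 0.05242; ΔP_B = f(L/D)(ρV²/2) = 7.078e+04 Pa.
ΔP_A/ΔP_B = 2.092e+04/7.078e+04 = 0.296.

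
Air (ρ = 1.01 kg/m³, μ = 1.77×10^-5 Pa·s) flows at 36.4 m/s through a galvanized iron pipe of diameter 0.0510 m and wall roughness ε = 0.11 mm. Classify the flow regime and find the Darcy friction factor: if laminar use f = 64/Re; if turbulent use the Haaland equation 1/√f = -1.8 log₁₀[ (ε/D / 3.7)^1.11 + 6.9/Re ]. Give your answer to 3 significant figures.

Re = ρVD/μ = 1.01·36.4·0.051/1.77e-05 = 1.059e+05.
Re > 4000 → turbulent. ε/D = 0.00011/0.051 = 0.00216; Haaland: 1/√f = -1.8 log₁₀[0.000257 + 6.51e-05] = 6.286, so f = 0.02531.

f ≈ 0.0253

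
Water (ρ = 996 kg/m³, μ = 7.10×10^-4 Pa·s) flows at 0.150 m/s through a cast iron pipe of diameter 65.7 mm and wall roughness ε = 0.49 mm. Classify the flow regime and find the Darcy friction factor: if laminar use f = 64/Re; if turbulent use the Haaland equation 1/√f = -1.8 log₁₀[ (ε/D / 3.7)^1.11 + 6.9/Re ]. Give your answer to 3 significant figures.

f ≈ 0.0388

Re = ρVD/μ = 996·0.15·0.0657/0.00071 = 1.382e+04.
Re > 4000 → turbulent. ε/D = 0.00049/0.0657 = 0.00746; Haaland: 1/√f = -1.8 log₁₀[0.00102 + 0.000499] = 5.074, so f = 0.03884.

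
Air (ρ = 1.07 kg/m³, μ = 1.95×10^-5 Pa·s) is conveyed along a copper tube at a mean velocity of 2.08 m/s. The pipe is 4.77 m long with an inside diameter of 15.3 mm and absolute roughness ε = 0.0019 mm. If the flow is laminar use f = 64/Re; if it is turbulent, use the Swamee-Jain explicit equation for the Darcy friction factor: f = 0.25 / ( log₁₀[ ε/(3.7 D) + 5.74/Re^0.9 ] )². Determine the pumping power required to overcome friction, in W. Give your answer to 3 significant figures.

Reynolds number Re = ρVD/μ = 1.07 · 2.08 · 0.0153 / 1.95e-05 = 1746.
Re < 2300 → laminar flow, so f = 64/Re = 64/1746 = 0.03665 (the turbulent correlation is not needed).
Darcy-Weisbach: ΔP = f(L/D)(ρV²/2) = 0.03665·(4.77/0.0153)·(1.07·2.08²/2) = 0.03665·311.8·2.315 = 26.45 Pa.
Q = V·A = 2.08·0.0001839 = 0.0003824 m³/s.
Pumping power P = QΔP = 0.0003824·26.45 = 0.01011 W = 0.0101 W.

P ≈ 0.0101 W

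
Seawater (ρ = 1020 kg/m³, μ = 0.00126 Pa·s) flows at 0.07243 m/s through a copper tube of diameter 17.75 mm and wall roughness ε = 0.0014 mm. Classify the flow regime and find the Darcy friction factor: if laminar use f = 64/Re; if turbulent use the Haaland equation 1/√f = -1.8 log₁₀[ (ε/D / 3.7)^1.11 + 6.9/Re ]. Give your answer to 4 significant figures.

Re = ρVD/μ = 1020·0.07243·0.01775/0.00126 = 1041.
Re < 2300 → laminar, so f = 64/Re = 0.06149 (roughness is irrelevant in laminar flow).

f ≈ 0.06149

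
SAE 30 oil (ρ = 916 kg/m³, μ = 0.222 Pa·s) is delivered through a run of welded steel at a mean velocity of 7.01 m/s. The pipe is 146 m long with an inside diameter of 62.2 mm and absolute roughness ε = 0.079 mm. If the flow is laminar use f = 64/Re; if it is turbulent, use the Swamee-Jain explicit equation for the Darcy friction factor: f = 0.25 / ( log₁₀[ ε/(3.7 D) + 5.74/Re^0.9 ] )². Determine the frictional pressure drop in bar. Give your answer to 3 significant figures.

ΔP ≈ 18.8 bar

Reynolds number Re = ρVD/μ = 916 · 7.01 · 0.0622 / 0.222 = 1799.
Re < 2300 → laminar flow, so f = 64/Re = 64/1799 = 0.03557 (the turbulent correlation is not needed).
Darcy-Weisbach: ΔP = f(L/D)(ρV²/2) = 0.03557·(146/0.0622)·(916·7.01²/2) = 0.03557·2347·2.251e+04 = 1.879e+06 Pa.
ΔP = 1.879e+06 Pa = 18.8 bar.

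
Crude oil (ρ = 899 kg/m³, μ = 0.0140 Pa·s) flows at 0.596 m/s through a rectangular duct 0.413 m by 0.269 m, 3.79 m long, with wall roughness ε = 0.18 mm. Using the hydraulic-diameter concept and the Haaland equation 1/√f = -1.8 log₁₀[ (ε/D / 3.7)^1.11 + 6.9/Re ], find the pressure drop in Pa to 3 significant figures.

Hydraulic diameter D_h = 4A/P = 4·(0.413·0.269)/(2·(0.413+0.269)) = 0.4444/1.364 = 0.3258 m.
Re = ρVD_h/μ = 899·0.596·0.3258/0.014 = 1.247e+04.
ε/D_h = 0.00018/0.3258 = 0.000552; Haaland gives 1/√f = -1.8 log₁₀[5.67e-05+0.000553] = 5.786, so f = 0.02987.
ΔP = f(L/D_h)(ρV²/2) = 0.02987·3.79/0.3258·159.7 = 55.48 Pa.

ΔP ≈ 55.5 Pa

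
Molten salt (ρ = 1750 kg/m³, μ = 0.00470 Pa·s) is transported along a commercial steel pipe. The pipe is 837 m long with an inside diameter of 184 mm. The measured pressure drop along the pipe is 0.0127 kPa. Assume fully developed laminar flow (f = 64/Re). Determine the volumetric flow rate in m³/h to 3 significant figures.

Q ≈ 0.327 m³/h

For laminar flow, f = 64/Re with Re = ρVD/μ, so Darcy-Weisbach reduces to ΔP = 32μLV/D². Solving for V: V = ΔP·D²/(32μL) = 12.7·(0.184)²/(32·0.0047·837) = 0.003416 m/s.
Check: Re = ρVD/μ = 1750·0.003416·0.184/0.0047 = 234 < 2300, so the laminar assumption holds.
Q = V·A = 0.003416·(π/4·0.184²) = 9.082e-05 m³/s = 0.327 m³/h.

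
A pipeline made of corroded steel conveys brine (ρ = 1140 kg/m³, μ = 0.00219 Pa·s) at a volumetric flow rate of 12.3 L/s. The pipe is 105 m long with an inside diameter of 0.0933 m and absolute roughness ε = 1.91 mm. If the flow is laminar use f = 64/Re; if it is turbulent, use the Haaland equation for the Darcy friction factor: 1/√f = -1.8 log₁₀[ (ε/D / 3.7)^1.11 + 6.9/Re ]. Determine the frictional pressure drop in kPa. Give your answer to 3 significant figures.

Q = 12.3 L/s = 12.3/1000 = 0.0123 m³/s.
Cross-sectional area A = πD²/4 = π(0.0933)²/4 = 0.006837 m²; mean velocity V = Q/A = 0.0123/0.006837 = 1.799 m/s.
Reynolds number Re = ρVD/μ = 1140 · 1.799 · 0.0933 / 0.00219 = 8.738e+04.
Re > 4000 → turbulent. Relative roughness ε/D = 0.00191/0.0933 = 0.0205. Haaland: 1/√f = -1.8 log₁₀[(0.0205/3.7)^1.11 + 6.9/8.738e+04] = -1.8 log₁₀[0.00312 + 7.9e-05] = 4.49, so f = 0.0496.
Darcy-Weisbach: ΔP = f(L/D)(ρV²/2) = 0.0496·(105/0.0933)·(1140·1.799²/2) = 0.0496·1125·1845 = 1.03e+05 Pa.
ΔP = 1.03e+05 Pa = 103 kPa.

ΔP ≈ 103 kPa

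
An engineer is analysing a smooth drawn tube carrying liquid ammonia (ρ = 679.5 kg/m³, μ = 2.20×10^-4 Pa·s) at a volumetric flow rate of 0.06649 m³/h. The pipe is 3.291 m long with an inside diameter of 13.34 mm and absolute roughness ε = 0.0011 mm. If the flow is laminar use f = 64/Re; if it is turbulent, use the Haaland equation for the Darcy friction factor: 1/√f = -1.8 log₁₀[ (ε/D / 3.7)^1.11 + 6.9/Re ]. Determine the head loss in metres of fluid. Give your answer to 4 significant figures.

Q = 0.06649 m³/h = 0.06649/3600 = 1.847e-05 m³/s.
Cross-sectional area A = πD²/4 = π(0.01334)²/4 = 0.0001398 m²; mean velocity V = Q/A = 1.847e-05/0.0001398 = 0.1321 m/s.
Reynolds number Re = ρVD/μ = 679.5 · 0.1321 · 0.01334 / 0.00022 = 5445.
Re > 4000 → turbulent. Relative roughness ε/D = 1.1e-06/0.01334 = 8.25e-05. Haaland: 1/√f = -1.8 log₁₀[(8.25e-05/3.7)^1.11 + 6.9/5445] = -1.8 log₁₀[6.86e-06 + 0.00127] = 5.211, so f = 0.03683.
Darcy-Weisbach: ΔP = f(L/D)(ρV²/2) = 0.03683·(3.291/0.01334)·(679.5·0.1321²/2) = 0.03683·246.7·5.933 = 53.91 Pa.
Head loss h_f = ΔP/(ρg) = 53.91/(679.5·9.81) = 0.008087 m.

h_f ≈ 0.008087 m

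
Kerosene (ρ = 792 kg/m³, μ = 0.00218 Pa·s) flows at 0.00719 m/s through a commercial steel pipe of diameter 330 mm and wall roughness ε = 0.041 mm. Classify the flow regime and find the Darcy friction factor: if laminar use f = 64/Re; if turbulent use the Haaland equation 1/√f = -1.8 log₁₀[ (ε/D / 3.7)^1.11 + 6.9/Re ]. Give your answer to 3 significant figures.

f ≈ 0.0742

Re = ρVD/μ = 792·0.00719·0.33/0.00218 = 862.
Re < 2300 → laminar, so f = 64/Re = 0.07425 (roughness is irrelevant in laminar flow).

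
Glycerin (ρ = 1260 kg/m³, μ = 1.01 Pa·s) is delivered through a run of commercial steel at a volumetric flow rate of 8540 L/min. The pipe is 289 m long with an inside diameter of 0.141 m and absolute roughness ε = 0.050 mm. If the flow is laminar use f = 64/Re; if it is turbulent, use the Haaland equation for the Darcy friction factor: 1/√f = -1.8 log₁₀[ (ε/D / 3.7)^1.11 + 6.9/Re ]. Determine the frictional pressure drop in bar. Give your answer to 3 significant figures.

Q = 8540 L/min = 8540/60000 = 0.1423 m³/s.
Cross-sectional area A = πD²/4 = π(0.141)²/4 = 0.01561 m²; mean velocity V = Q/A = 0.1423/0.01561 = 9.115 m/s.
Reynolds number Re = ρVD/μ = 1260 · 9.115 · 0.141 / 1.01 = 1603.
Re < 2300 → laminar flow, so f = 64/Re = 64/1603 = 0.03991 (the turbulent correlation is not needed).
Darcy-Weisbach: ΔP = f(L/D)(ρV²/2) = 0.03991·(289/0.141)·(1260·9.115²/2) = 0.03991·2050·5.235e+04 = 4.283e+06 Pa.
ΔP = 4.283e+06 Pa = 42.8 bar.

ΔP ≈ 42.8 bar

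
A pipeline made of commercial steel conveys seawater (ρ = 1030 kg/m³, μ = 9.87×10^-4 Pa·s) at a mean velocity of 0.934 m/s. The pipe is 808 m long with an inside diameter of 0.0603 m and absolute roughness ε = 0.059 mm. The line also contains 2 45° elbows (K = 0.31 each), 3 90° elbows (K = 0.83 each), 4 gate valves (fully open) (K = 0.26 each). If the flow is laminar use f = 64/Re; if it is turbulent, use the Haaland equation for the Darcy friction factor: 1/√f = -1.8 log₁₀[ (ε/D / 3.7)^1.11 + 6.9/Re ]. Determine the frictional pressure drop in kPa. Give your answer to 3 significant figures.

ΔP ≈ 141 kPa

Reynolds number Re = ρVD/μ = 1030 · 0.934 · 0.0603 / 0.000987 = 5.877e+04.
Re > 4000 → turbulent. Relative roughness ε/D = 5.9e-05/0.0603 = 0.000978. Haaland: 1/√f = -1.8 log₁₀[(0.000978/3.7)^1.11 + 6.9/5.877e+04] = -1.8 log₁₀[0.000107 + 0.000117] = 6.569, so f = 0.02318.
Total minor-loss coefficient ΣK = 2·0.31 + 3·0.83 + 4·0.26 = 4.15.
ΔP = [f·L/D + ΣK]·(ρV²/2) = [0.02318·808/0.0603 + 4.15]·(1030·0.934²/2) = [310.6 + 4.15]·449.3 = 1.414e+05 Pa.
ΔP = 1.414e+05 Pa = 141 kPa.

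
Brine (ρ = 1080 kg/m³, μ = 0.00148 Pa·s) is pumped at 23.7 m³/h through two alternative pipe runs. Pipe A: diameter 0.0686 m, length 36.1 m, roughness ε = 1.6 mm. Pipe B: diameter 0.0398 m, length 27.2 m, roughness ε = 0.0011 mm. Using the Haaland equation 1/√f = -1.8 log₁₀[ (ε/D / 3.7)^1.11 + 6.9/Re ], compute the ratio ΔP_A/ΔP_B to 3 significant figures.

ΔP_A/ΔP_B ≈ 0.276

Pipe A: V = Q/A = 0.006583/0.003696 = 1.781 m/s; Re = 8.916e+04; ε/D = 0.0233; Haaland → f = 0.05213; ΔP_A = f(L/D)(ρV²/2) = 4.7e+04 Pa.
Pipe B: V = Q/A = 0.006583/0.001244 = 5.292 m/s; Re = 1.537e+05; ε/D = 2.76e-05; Haaland → f = 0.01647; ΔP_B = f(L/D)(ρV²/2) = 1.702e+05 Pa.
ΔP_A/ΔP_B = 4.7e+04/1.702e+05 = 0.276.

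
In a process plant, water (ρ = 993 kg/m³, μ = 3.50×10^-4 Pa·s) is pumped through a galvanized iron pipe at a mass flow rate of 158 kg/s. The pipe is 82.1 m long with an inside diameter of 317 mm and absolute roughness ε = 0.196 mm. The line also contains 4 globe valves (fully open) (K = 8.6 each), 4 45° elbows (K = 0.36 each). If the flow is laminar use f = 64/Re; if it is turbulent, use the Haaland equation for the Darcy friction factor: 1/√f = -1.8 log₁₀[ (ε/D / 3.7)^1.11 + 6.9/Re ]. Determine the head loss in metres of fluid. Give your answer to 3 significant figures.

h_f ≈ 8.38 m

A = πD²/4 = π(0.317)²/4 = 0.07892 m²; mean velocity V = ṁ/(ρA) = 158/(993 · 0.07892) = 2.016 m/s.
Reynolds number Re = ρVD/μ = 993 · 2.016 · 0.317 / 0.00035 = 1.813e+06.
Re > 4000 → turbulent. Relative roughness ε/D = 0.000196/0.317 = 0.000618. Haaland: 1/√f = -1.8 log₁₀[(0.000618/3.7)^1.11 + 6.9/1.813e+06] = -1.8 log₁₀[6.42e-05 + 3.81e-06] = 7.501, so f = 0.01777.
Total minor-loss coefficient ΣK = 4·8.6 + 4·0.36 = 35.8.
ΔP = [f·L/D + ΣK]·(ρV²/2) = [0.01777·82.1/0.317 + 35.8]·(993·2.016²/2) = [4.603 + 35.8]·2018 = 8.161e+04 Pa.
Head loss h_f = ΔP/(ρg) = 8.161e+04/(993·9.81) = 8.38 m.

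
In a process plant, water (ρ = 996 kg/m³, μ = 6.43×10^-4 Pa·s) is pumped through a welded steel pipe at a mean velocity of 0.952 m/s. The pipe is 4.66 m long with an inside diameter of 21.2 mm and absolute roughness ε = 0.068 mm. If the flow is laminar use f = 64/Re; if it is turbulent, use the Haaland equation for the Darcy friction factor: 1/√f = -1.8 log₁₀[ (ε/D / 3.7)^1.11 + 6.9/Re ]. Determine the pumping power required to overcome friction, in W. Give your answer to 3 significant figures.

Reynolds number Re = ρVD/μ = 996 · 0.952 · 0.0212 / 0.000643 = 3.126e+04.
Re > 4000 → turbulent. Relative roughness ε/D = 6.8e-05/0.0212 = 0.00321. Haaland: 1/√f = -1.8 log₁₀[(0.00321/3.7)^1.11 + 6.9/3.126e+04] = -1.8 log₁₀[0.000399 + 0.000221] = 5.774, so f = 0.03.
Darcy-Weisbach: ΔP = f(L/D)(ρV²/2) = 0.03·(4.66/0.0212)·(996·0.952²/2) = 0.03·219.8·451.3 = 2976 Pa.
Q = V·A = 0.952·0.000353 = 0.000336 m³/s.
Pumping power P = QΔP = 0.000336·2976 = 1.000 W = 1.00 W.

P ≈ 1.00 W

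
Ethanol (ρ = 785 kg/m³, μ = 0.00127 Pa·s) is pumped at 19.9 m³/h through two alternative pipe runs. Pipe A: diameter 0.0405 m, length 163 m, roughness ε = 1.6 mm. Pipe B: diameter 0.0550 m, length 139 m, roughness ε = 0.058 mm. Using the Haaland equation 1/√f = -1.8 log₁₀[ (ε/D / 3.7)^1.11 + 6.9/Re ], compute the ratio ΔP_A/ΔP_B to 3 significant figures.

Pipe A: V = Q/A = 0.005528/0.001288 = 4.291 m/s; Re = 1.074e+05; ε/D = 0.0395; Haaland → f = 0.0647; ΔP_A = f(L/D)(ρV²/2) = 1.882e+06 Pa.
Pipe B: V = Q/A = 0.005528/0.002376 = 2.327 m/s; Re = 7.91e+04; ε/D = 0.00105; Haaland → f = 0.02265; ΔP_B = f(L/D)(ρV²/2) = 1.216e+05 Pa.
ΔP_A/ΔP_B = 1.882e+06/1.216e+05 = 15.5.

ΔP_A/ΔP_B ≈ 15.5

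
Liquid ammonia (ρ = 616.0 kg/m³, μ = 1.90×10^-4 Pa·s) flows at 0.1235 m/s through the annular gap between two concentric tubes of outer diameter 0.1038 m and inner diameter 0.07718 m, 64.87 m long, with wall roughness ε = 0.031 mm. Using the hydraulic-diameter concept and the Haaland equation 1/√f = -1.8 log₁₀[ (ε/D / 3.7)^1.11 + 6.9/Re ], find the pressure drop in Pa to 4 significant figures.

Hydraulic diameter D_h = 4A/P = D_o - D_i = 0.1038 - 0.07718 = 0.02662 m.
Re = ρVD_h/μ = 616·0.1235·0.02662/0.00019 = 1.066e+04.
ε/D_h = 3.1e-05/0.02662 = 0.00116; Haaland gives 1/√f = -1.8 log₁₀[0.00013+0.000647] = 5.597, so f = 0.03192.
ΔP = f(L/D_h)(ρV²/2) = 0.03192·64.87/0.02662·4.698 = 365.4 Pa.

ΔP ≈ 365.4 Pa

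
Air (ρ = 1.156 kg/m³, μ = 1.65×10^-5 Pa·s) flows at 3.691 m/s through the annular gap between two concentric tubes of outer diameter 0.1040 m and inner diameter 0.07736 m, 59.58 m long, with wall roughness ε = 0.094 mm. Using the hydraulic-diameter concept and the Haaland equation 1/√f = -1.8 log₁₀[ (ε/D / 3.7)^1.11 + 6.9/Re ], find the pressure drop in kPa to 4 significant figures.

Hydraulic diameter D_h = 4A/P = D_o - D_i = 0.104 - 0.07736 = 0.02664 m.
Re = ρVD_h/μ = 1.156·3.691·0.02664/1.65e-05 = 6889.
ε/D_h = 9.4e-05/0.02664 = 0.00353; Haaland gives 1/√f = -1.8 log₁₀[0.000444+0.001] = 5.112, so f = 0.03827.
ΔP = f(L/D_h)(ρV²/2) = 0.03827·59.58/0.02664·7.874 = 673.9 Pa.
ΔP = 0.6739 kPa.

ΔP ≈ 0.6739 kPa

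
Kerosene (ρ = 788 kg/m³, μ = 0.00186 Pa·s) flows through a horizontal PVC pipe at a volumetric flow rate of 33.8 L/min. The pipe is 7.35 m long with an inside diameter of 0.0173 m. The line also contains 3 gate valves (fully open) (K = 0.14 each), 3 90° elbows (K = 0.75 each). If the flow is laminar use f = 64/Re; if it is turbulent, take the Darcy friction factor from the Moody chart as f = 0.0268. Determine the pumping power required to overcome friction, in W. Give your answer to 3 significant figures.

P ≈ 17.9 W

Q = 33.8 L/min = 33.8/60000 = 0.0005633 m³/s.
Cross-sectional area A = πD²/4 = π(0.0173)²/4 = 0.0002351 m²; mean velocity V = Q/A = 0.0005633/0.0002351 = 2.397 m/s.
Reynolds number Re = ρVD/μ = 788 · 2.397 · 0.0173 / 0.00186 = 1.756e+04.
Re > 4000 → turbulent; use the Moody-chart value f = 0.0268.
Total minor-loss coefficient ΣK = 3·0.14 + 3·0.75 = 2.67.
ΔP = [f·L/D + ΣK]·(ρV²/2) = [0.0268·7.35/0.0173 + 2.67]·(788·2.397²/2) = [11.39 + 2.67]·2263 = 3.181e+04 Pa.
Pumping power P = QΔP = 0.0005633·3.181e+04 = 17.92 W = 17.9 W.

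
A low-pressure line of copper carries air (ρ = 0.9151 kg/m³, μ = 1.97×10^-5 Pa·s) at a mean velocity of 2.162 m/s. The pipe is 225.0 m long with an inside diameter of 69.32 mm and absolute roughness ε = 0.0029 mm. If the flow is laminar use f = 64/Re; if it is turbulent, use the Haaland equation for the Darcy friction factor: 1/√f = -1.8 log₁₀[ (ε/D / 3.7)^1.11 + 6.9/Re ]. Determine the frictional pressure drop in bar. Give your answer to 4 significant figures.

ΔP ≈ 0.002377 bar

Reynolds number Re = ρVD/μ = 0.9151 · 2.162 · 0.06932 / 1.97e-05 = 6962.
Re > 4000 → turbulent. Relative roughness ε/D = 2.9e-06/0.06932 = 4.18e-05. Haaland: 1/√f = -1.8 log₁₀[(4.18e-05/3.7)^1.11 + 6.9/6962] = -1.8 log₁₀[3.23e-06 + 0.000991] = 5.404, so f = 0.03424.
Darcy-Weisbach: ΔP = f(L/D)(ρV²/2) = 0.03424·(225/0.06932)·(0.9151·2.162²/2) = 0.03424·3246·2.139 = 237.7 Pa.
ΔP = 237.7 Pa = 0.002377 bar.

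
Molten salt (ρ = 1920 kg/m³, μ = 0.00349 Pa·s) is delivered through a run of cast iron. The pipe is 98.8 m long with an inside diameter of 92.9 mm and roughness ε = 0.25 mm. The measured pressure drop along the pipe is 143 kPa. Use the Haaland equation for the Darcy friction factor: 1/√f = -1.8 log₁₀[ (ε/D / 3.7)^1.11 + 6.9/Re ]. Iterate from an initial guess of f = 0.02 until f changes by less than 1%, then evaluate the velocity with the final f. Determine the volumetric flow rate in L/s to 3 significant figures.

Q ≈ 15.6 L/s

Rearranging Darcy-Weisbach: V = √(2·ΔP·D/(f·L·ρ)). With ε/D = 0.00025/0.0929 = 0.00269, iterate starting from f = 0.02:
  f = 0.02 → V = √(2·1.43e+05·0.0929/(0.02·98.8·1920)) = 2.646 m/s; Re = ρVD/μ = 1.353e+05; f → 0.02638
  f = 0.02638 → V = 2.304 m/s; Re = 1.178e+05; f → 0.02651
Converged (Δf/f < 1%). With the final f = 0.02651: V = √(2·1.43e+05·0.0929/(0.02651·98.8·1920)) = 2.299 m/s.
Q = V·A = 2.299·(π/4·0.0929²) = 0.01558 m³/s = 15.6 L/s.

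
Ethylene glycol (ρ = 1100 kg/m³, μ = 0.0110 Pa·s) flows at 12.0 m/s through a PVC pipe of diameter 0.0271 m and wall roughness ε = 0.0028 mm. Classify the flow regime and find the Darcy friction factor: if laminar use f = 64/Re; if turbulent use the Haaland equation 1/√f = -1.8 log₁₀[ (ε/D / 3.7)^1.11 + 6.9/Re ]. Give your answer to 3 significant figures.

f ≈ 0.0231

Re = ρVD/μ = 1100·12·0.0271/0.011 = 3.252e+04.
Re > 4000 → turbulent. ε/D = 2.8e-06/0.0271 = 0.000103; Haaland: 1/√f = -1.8 log₁₀[8.81e-06 + 0.000212] = 6.58, so f = 0.0231.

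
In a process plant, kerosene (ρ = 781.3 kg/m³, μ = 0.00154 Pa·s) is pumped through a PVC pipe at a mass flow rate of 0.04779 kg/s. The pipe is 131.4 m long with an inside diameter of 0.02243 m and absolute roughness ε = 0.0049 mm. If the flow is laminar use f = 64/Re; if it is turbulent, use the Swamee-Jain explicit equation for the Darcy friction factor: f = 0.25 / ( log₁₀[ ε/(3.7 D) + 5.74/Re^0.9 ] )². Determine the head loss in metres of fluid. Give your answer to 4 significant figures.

h_f ≈ 0.2600 m

A = πD²/4 = π(0.02243)²/4 = 0.0003951 m²; mean velocity V = ṁ/(ρA) = 0.04779/(781.3 · 0.0003951) = 0.1548 m/s.
Reynolds number Re = ρVD/μ = 781.3 · 0.1548 · 0.02243 / 0.00154 = 1762.
Re < 2300 → laminar flow, so f = 64/Re = 64/1762 = 0.03633 (the turbulent correlation is not needed).
Darcy-Weisbach: ΔP = f(L/D)(ρV²/2) = 0.03633·(131.4/0.02243)·(781.3·0.1548²/2) = 0.03633·5858·9.361 = 1992 Pa.
Head loss h_f = ΔP/(ρg) = 1992/(781.3·9.81) = 0.2600 m.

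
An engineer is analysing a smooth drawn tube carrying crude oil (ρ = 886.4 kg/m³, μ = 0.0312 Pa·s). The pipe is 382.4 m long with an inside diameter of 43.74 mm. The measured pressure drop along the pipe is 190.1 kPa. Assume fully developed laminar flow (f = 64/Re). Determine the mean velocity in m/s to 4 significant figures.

For laminar flow, f = 64/Re with Re = ρVD/μ, so Darcy-Weisbach reduces to ΔP = 32μLV/D². Solving for V: V = ΔP·D²/(32μL) = 1.901e+05·(0.04374)²/(32·0.0312·382.4) = 0.9526 m/s.
Check: Re = ρVD/μ = 886.4·0.9526·0.04374/0.0312 = 1184 < 2300, so the laminar assumption holds.

V ≈ 0.9526 m/s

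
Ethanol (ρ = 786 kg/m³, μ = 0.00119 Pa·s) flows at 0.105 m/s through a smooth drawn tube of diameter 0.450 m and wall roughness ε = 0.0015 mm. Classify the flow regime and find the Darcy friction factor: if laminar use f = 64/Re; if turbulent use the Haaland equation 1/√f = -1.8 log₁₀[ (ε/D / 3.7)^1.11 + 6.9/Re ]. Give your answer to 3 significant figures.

f ≈ 0.0231

Re = ρVD/μ = 786·0.105·0.45/0.00119 = 3.121e+04.
Re > 4000 → turbulent. ε/D = 1.5e-06/0.45 = 3.33e-06; Haaland: 1/√f = -1.8 log₁₀[1.95e-07 + 0.000221] = 6.579, so f = 0.0231.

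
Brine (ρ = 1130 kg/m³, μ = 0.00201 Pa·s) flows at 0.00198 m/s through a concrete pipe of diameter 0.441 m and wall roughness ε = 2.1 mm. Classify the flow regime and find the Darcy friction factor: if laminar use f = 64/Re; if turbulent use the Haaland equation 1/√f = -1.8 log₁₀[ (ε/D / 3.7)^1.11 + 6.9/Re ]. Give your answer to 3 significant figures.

Re = ρVD/μ = 1130·0.00198·0.441/0.00201 = 490.9.
Re < 2300 → laminar, so f = 64/Re = 0.1304 (roughness is irrelevant in laminar flow).

f ≈ 0.130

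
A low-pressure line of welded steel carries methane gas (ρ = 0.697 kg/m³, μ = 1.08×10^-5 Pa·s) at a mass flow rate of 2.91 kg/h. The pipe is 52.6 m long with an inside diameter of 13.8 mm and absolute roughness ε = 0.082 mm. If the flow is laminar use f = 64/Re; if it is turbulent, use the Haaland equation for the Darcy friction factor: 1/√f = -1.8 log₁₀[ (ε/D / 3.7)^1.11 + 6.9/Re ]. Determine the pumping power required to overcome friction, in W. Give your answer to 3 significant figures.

ṁ = 2.91 kg/h = 2.91/3600 = 0.0008083 kg/s.
A = πD²/4 = π(0.0138)²/4 = 0.0001496 m²; mean velocity V = ṁ/(ρA) = 0.0008083/(0.697 · 0.0001496) = 7.754 m/s.
Reynolds number Re = ρVD/μ = 0.697 · 7.754 · 0.0138 / 1.08e-05 = 6906.
Re > 4000 → turbulent. Relative roughness ε/D = 8.2e-05/0.0138 = 0.00594. Haaland: 1/√f = -1.8 log₁₀[(0.00594/3.7)^1.11 + 6.9/6906] = -1.8 log₁₀[0.000791 + 0.000999] = 4.945, so f = 0.0409.
Darcy-Weisbach: ΔP = f(L/D)(ρV²/2) = 0.0409·(52.6/0.0138)·(0.697·7.754²/2) = 0.0409·3812·20.95 = 3266 Pa.
Q = ṁ/ρ = 0.0008083/0.697 = 0.00116 m³/s.
Pumping power P = QΔP = 0.00116·3266 = 3.788 W = 3.79 W.

P ≈ 3.79 W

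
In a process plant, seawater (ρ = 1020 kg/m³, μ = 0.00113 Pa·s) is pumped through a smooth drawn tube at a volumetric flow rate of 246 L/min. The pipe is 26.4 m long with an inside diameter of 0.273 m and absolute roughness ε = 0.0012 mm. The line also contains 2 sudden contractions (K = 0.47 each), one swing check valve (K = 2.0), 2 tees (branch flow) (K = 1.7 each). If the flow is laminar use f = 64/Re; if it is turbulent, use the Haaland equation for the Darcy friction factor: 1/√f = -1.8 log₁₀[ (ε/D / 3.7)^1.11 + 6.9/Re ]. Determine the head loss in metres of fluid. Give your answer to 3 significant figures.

Q = 246 L/min = 246/60000 = 0.0041 m³/s.
Cross-sectional area A = πD²/4 = π(0.273)²/4 = 0.05853 m²; mean velocity V = Q/A = 0.0041/0.05853 = 0.07004 m/s.
Reynolds number Re = ρVD/μ = 1020 · 0.07004 · 0.273 / 0.00113 = 1.726e+04.
Re > 4000 → turbulent. Relative roughness ε/D = 1.2e-06/0.273 = 4.4e-06. Haaland: 1/√f = -1.8 log₁₀[(4.4e-06/3.7)^1.11 + 6.9/1.726e+04] = -1.8 log₁₀[2.65e-07 + 0.0004] = 6.116, so f = 0.02673.
Total minor-loss coefficient ΣK = 2·0.47 + 1·2 + 2·1.7 = 6.34.
ΔP = [f·L/D + ΣK]·(ρV²/2) = [0.02673·26.4/0.273 + 6.34]·(1020·0.07004²/2) = [2.585 + 6.34]·2.502 = 22.33 Pa.
Head loss h_f = ΔP/(ρg) = 22.33/(1020·9.81) = 0.00223 m.

h_f ≈ 0.00223 m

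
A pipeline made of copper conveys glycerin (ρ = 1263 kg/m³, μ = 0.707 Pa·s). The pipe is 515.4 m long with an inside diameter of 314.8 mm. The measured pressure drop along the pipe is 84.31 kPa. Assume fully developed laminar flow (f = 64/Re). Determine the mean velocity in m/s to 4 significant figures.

For laminar flow, f = 64/Re with Re = ρVD/μ, so Darcy-Weisbach reduces to ΔP = 32μLV/D². Solving for V: V = ΔP·D²/(32μL) = 8.431e+04·(0.3148)²/(32·0.707·515.4) = 0.7165 m/s.
Check: Re = ρVD/μ = 1263·0.7165·0.3148/0.707 = 403 < 2300, so the laminar assumption holds.

V ≈ 0.7165 m/s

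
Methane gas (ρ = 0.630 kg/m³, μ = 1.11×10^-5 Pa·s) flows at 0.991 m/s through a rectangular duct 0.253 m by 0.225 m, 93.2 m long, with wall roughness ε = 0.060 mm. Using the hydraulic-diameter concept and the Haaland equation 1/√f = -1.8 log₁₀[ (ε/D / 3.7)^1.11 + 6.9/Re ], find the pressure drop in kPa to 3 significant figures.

ΔP ≈ 0.00350 kPa

Hydraulic diameter D_h = 4A/P = 4·(0.253·0.225)/(2·(0.253+0.225)) = 0.2277/0.956 = 0.2382 m.
Re = ρVD_h/μ = 0.63·0.991·0.2382/1.11e-05 = 1.34e+04.
ε/D_h = 6e-05/0.2382 = 0.000252; Haaland gives 1/√f = -1.8 log₁₀[2.37e-05+0.000515] = 5.884, so f = 0.02889.
ΔP = f(L/D_h)(ρV²/2) = 0.02889·93.2/0.2382·0.3094 = 3.497 Pa.
ΔP = 0.00350 kPa.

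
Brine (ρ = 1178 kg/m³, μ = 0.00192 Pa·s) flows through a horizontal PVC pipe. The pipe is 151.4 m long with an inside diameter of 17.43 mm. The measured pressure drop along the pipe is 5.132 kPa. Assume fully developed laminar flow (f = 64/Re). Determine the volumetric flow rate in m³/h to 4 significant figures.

For laminar flow, f = 64/Re with Re = ρVD/μ, so Darcy-Weisbach reduces to ΔP = 32μLV/D². Solving for V: V = ΔP·D²/(32μL) = 5132·(0.01743)²/(32·0.00192·151.4) = 0.1676 m/s.
Check: Re = ρVD/μ = 1178·0.1676·0.01743/0.00192 = 1792 < 2300, so the laminar assumption holds.
Q = V·A = 0.1676·(π/4·0.01743²) = 3.999e-05 m³/s = 0.1440 m³/h.

Q ≈ 0.1440 m³/h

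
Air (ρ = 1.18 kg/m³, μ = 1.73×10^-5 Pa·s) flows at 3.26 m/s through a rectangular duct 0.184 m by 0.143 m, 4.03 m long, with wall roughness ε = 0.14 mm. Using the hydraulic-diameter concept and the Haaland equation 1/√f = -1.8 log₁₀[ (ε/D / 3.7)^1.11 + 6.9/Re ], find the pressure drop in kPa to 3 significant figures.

ΔP ≈ 0.00386 kPa

Hydraulic diameter D_h = 4A/P = 4·(0.184·0.143)/(2·(0.184+0.143)) = 0.1052/0.654 = 0.1609 m.
Re = ρVD_h/μ = 1.18·3.26·0.1609/1.73e-05 = 3.578e+04.
ε/D_h = 0.00014/0.1609 = 0.00087; Haaland gives 1/√f = -1.8 log₁₀[9.38e-05+0.000193] = 6.377, so f = 0.02459.
ΔP = f(L/D_h)(ρV²/2) = 0.02459·4.03/0.1609·6.27 = 3.861 Pa.
ΔP = 0.00386 kPa.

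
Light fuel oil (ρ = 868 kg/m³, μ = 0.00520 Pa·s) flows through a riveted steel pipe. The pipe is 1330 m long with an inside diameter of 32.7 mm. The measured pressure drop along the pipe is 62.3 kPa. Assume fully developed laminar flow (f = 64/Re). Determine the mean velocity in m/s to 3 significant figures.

For laminar flow, f = 64/Re with Re = ρVD/μ, so Darcy-Weisbach reduces to ΔP = 32μLV/D². Solving for V: V = ΔP·D²/(32μL) = 6.23e+04·(0.0327)²/(32·0.0052·1330) = 0.301 m/s.
Check: Re = ρVD/μ = 868·0.301·0.0327/0.0052 = 1643 < 2300, so the laminar assumption holds.

V ≈ 0.301 m/s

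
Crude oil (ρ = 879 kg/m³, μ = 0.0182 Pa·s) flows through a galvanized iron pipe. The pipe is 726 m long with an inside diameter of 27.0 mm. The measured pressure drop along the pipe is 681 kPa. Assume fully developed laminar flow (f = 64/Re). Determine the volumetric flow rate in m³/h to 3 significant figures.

For laminar flow, f = 64/Re with Re = ρVD/μ, so Darcy-Weisbach reduces to ΔP = 32μLV/D². Solving for V: V = ΔP·D²/(32μL) = 6.81e+05·(0.027)²/(32·0.0182·726) = 1.174 m/s.
Check: Re = ρVD/μ = 879·1.174·0.027/0.0182 = 1531 < 2300, so the laminar assumption holds.
Q = V·A = 1.174·(π/4·0.027²) = 0.0006723 m³/s = 2.42 m³/h.

Q ≈ 2.42 m³/h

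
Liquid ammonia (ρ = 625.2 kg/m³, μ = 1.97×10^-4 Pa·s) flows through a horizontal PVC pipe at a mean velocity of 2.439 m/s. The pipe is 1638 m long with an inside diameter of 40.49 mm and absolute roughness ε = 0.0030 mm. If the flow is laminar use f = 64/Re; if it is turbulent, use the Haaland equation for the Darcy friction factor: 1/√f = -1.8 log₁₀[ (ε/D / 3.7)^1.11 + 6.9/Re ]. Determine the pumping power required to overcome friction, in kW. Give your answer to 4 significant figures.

P ≈ 3.520 kW

Reynolds number Re = ρVD/μ = 625.2 · 2.439 · 0.04049 / 0.000197 = 3.134e+05.
Re > 4000 → turbulent. Relative roughness ε/D = 3e-06/0.04049 = 7.41e-05. Haaland: 1/√f = -1.8 log₁₀[(7.41e-05/3.7)^1.11 + 6.9/3.134e+05] = -1.8 log₁₀[6.09e-06 + 2.2e-05] = 8.192, so f = 0.0149.
Darcy-Weisbach: ΔP = f(L/D)(ρV²/2) = 0.0149·(1638/0.04049)·(625.2·2.439²/2) = 0.0149·4.045e+04·1860 = 1.121e+06 Pa.
Q = V·A = 2.439·0.001288 = 0.00314 m³/s.
Pumping power P = QΔP = 0.00314·1.121e+06 = 3520.3 W = 3.520 kW.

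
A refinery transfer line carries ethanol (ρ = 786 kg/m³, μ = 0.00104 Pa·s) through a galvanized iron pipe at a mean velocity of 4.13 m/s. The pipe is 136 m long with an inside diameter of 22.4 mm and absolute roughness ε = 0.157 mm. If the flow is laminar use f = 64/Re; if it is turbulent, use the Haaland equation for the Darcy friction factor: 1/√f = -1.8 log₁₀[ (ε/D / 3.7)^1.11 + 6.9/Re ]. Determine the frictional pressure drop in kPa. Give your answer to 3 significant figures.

Reynolds number Re = ρVD/μ = 786 · 4.13 · 0.0224 / 0.00104 = 6.992e+04.
Re > 4000 → turbulent. Relative roughness ε/D = 0.000157/0.0224 = 0.00701. Haaland: 1/√f = -1.8 log₁₀[(0.00701/3.7)^1.11 + 6.9/6.992e+04] = -1.8 log₁₀[0.000951 + 9.87e-05] = 5.362, so f = 0.03478.
Darcy-Weisbach: ΔP = f(L/D)(ρV²/2) = 0.03478·(136/0.0224)·(786·4.13²/2) = 0.03478·6071·6703 = 1.415e+06 Pa.
ΔP = 1.415e+06 Pa = 1420 kPa.

ΔP ≈ 1420 kPa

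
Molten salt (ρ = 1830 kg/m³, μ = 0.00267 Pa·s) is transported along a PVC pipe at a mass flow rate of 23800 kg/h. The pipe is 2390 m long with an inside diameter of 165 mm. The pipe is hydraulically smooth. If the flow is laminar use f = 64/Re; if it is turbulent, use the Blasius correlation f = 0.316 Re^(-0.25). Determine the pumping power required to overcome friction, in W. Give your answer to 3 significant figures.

ṁ = 23800 kg/h = 23800/3600 = 6.611 kg/s.
A = πD²/4 = π(0.165)²/4 = 0.02138 m²; mean velocity V = ṁ/(ρA) = 6.611/(1830 · 0.02138) = 0.169 m/s.
Reynolds number Re = ρVD/μ = 1830 · 0.169 · 0.165 / 0.00267 = 1.911e+04.
Re > 4000 → turbulent. Smooth-pipe (Blasius): f = 0.316 Re^(-0.25) = 0.316/(1.911e+04)^0.25 = 0.02688.
Darcy-Weisbach: ΔP = f(L/D)(ρV²/2) = 0.02688·(2390/0.165)·(1830·0.169²/2) = 0.02688·1.448e+04·26.12 = 1.017e+04 Pa.
Q = ṁ/ρ = 6.611/1830 = 0.003613 m³/s.
Pumping power P = QΔP = 0.003613·1.017e+04 = 36.73 W = 36.7 W.

P ≈ 36.7 W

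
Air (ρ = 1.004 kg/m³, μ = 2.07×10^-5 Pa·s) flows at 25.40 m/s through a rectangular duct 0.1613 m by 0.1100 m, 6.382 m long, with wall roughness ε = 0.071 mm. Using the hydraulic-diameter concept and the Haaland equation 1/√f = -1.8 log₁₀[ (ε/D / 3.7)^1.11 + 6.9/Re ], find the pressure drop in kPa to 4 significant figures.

ΔP ≈ 0.3037 kPa

Hydraulic diameter D_h = 4A/P = 4·(0.1613·0.11)/(2·(0.1613+0.11)) = 0.07097/0.5426 = 0.1308 m.
Re = ρVD_h/μ = 1.004·25.4·0.1308/2.07e-05 = 1.611e+05.
ε/D_h = 7.1e-05/0.1308 = 0.000543; Haaland gives 1/√f = -1.8 log₁₀[5.56e-05+4.28e-05] = 7.213, so f = 0.01922.
ΔP = f(L/D_h)(ρV²/2) = 0.01922·6.382/0.1308·323.9 = 303.7 Pa.
ΔP = 0.3037 kPa.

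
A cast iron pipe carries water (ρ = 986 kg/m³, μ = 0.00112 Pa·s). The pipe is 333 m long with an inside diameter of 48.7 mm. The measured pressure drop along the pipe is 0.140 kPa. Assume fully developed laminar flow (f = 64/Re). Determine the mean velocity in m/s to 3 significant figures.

For laminar flow, f = 64/Re with Re = ρVD/μ, so Darcy-Weisbach reduces to ΔP = 32μLV/D². Solving for V: V = ΔP·D²/(32μL) = 140·(0.0487)²/(32·0.00112·333) = 0.02782 m/s.
Check: Re = ρVD/μ = 986·0.02782·0.0487/0.00112 = 1193 < 2300, so the laminar assumption holds.

V ≈ 0.0278 m/s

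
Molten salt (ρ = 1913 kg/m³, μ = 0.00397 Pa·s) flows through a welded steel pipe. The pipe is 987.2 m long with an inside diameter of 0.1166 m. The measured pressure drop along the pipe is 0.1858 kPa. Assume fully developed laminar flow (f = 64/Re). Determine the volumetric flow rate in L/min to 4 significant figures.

Q ≈ 12.90 L/min

For laminar flow, f = 64/Re with Re = ρVD/μ, so Darcy-Weisbach reduces to ΔP = 32μLV/D². Solving for V: V = ΔP·D²/(32μL) = 185.8·(0.1166)²/(32·0.00397·987.2) = 0.02014 m/s.
Check: Re = ρVD/μ = 1913·0.02014·0.1166/0.00397 = 1132 < 2300, so the laminar assumption holds.
Q = V·A = 0.02014·(π/4·0.1166²) = 0.0002151 m³/s = 12.90 L/min.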